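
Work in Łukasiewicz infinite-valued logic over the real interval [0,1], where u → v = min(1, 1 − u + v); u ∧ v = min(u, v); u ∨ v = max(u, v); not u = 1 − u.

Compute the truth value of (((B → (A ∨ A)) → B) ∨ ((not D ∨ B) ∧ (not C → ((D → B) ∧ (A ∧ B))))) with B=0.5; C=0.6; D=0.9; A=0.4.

0.60

(A ∨ A) = max(0.4, 0.4) = 0.4
(B → (A ∨ A)): min(1, 1 − 0.5 + 0.4) = 0.9
((B → (A ∨ A)) → B): min(1, 1 − 0.9 + 0.5) = 0.6
not D: Łukasiewicz ¬ gives 1 − 0.9 = 0.1
(not D ∨ B) = max(0.1, 0.5) = 0.5
not C: Łukasiewicz ¬ gives 1 − 0.6 = 0.4
(D → B): min(1, 1 − 0.9 + 0.5) = 0.6
(A ∧ B) = min(0.4, 0.5) = 0.4
((D → B) ∧ (A ∧ B)) = min(0.6, 0.4) = 0.4
(not C → ((D → B) ∧ (A ∧ B))): min(1, 1 − 0.4 + 0.4) = 1
((not D ∨ B) ∧ (not C → ((D → B) ∧ (A ∧ B)))) = min(0.5, 1) = 0.5
(((B → (A ∨ A)) → B) ∨ ((not D ∨ B) ∧ (not C → ((D → B) ∧ (A ∧ B))))) = max(0.6, 0.5) = 0.6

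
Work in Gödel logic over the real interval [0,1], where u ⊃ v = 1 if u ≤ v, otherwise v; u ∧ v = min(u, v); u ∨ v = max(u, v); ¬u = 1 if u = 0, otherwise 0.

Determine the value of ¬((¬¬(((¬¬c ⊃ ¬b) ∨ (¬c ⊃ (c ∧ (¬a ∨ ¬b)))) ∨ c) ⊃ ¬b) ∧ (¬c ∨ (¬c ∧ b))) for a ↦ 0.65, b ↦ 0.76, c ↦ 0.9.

1.00

¬c: Gödel ¬ of 0.9 = 0 (operand ≠ 0)
¬¬c: Gödel ¬ of 0 = 1 (operand is 0)
¬b: Gödel ¬ of 0.76 = 0 (operand ≠ 0)
(¬¬c ⊃ ¬b): 1 > 0, so result = 0
¬c: Gödel ¬ of 0.9 = 0 (operand ≠ 0)
¬a: Gödel ¬ of 0.65 = 0 (operand ≠ 0)
¬b: Gödel ¬ of 0.76 = 0 (operand ≠ 0)
(¬a ∨ ¬b) = max(0, 0) = 0
(c ∧ (¬a ∨ ¬b)) = min(0.9, 0) = 0
(¬c ⊃ (c ∧ (¬a ∨ ¬b))): 0 ≤ 0, so result = 1
((¬¬c ⊃ ¬b) ∨ (¬c ⊃ (c ∧ (¬a ∨ ¬b)))) = max(0, 1) = 1
(((¬¬c ⊃ ¬b) ∨ (¬c ⊃ (c ∧ (¬a ∨ ¬b)))) ∨ c) = max(1, 0.9) = 1
¬(((¬¬c ⊃ ¬b) ∨ (¬c ⊃ (c ∧ (¬a ∨ ¬b)))) ∨ c): Gödel ¬ of 1 = 0 (operand ≠ 0)
¬¬(((¬¬c ⊃ ¬b) ∨ (¬c ⊃ (c ∧ (¬a ∨ ¬b)))) ∨ c): Gödel ¬ of 0 = 1 (operand is 0)
¬b: Gödel ¬ of 0.76 = 0 (operand ≠ 0)
(¬¬(((¬¬c ⊃ ¬b) ∨ (¬c ⊃ (c ∧ (¬a ∨ ¬b)))) ∨ c) ⊃ ¬b): 1 > 0, so result = 0
¬c: Gödel ¬ of 0.9 = 0 (operand ≠ 0)
¬c: Gödel ¬ of 0.9 = 0 (operand ≠ 0)
(¬c ∧ b) = min(0, 0.76) = 0
(¬c ∨ (¬c ∧ b)) = max(0, 0) = 0
((¬¬(((¬¬c ⊃ ¬b) ∨ (¬c ⊃ (c ∧ (¬a ∨ ¬b)))) ∨ c) ⊃ ¬b) ∧ (¬c ∨ (¬c ∧ b))) = min(0, 0) = 0
¬((¬¬(((¬¬c ⊃ ¬b) ∨ (¬c ⊃ (c ∧ (¬a ∨ ¬b)))) ∨ c) ⊃ ¬b) ∧ (¬c ∨ (¬c ∧ b))): Gödel ¬ of 0 = 1 (operand is 0)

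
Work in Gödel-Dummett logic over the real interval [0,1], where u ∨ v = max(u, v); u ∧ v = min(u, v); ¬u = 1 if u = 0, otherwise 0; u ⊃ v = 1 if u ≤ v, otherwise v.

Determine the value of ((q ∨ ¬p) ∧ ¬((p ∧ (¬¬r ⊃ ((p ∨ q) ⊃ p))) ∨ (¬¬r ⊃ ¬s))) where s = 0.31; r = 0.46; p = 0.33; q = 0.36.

¬p: Gödel ¬ of 0.33 = 0 (operand ≠ 0)
(q ∨ ¬p) = max(0.36, 0) = 0.36
¬r: Gödel ¬ of 0.46 = 0 (operand ≠ 0)
¬¬r: Gödel ¬ of 0 = 1 (operand is 0)
(p ∨ q) = max(0.33, 0.36) = 0.36
((p ∨ q) ⊃ p): 0.36 > 0.33, so result = 0.33
(¬¬r ⊃ ((p ∨ q) ⊃ p)): 1 > 0.33, so result = 0.33
(p ∧ (¬¬r ⊃ ((p ∨ q) ⊃ p))) = min(0.33, 0.33) = 0.33
¬r: Gödel ¬ of 0.46 = 0 (operand ≠ 0)
¬¬r: Gödel ¬ of 0 = 1 (operand is 0)
¬s: Gödel ¬ of 0.31 = 0 (operand ≠ 0)
(¬¬r ⊃ ¬s): 1 > 0, so result = 0
((p ∧ (¬¬r ⊃ ((p ∨ q) ⊃ p))) ∨ (¬¬r ⊃ ¬s)) = max(0.33, 0) = 0.33
¬((p ∧ (¬¬r ⊃ ((p ∨ q) ⊃ p))) ∨ (¬¬r ⊃ ¬s)): Gödel ¬ of 0.33 = 0 (operand ≠ 0)
((q ∨ ¬p) ∧ ¬((p ∧ (¬¬r ⊃ ((p ∨ q) ⊃ p))) ∨ (¬¬r ⊃ ¬s))) = min(0.36, 0) = 0

0.00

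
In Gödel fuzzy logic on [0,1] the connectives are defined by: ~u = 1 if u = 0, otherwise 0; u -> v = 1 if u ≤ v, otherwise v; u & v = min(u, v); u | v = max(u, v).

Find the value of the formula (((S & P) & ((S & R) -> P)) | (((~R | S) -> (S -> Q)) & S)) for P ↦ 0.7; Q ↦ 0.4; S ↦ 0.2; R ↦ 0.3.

(S & P) = min(0.2, 0.7) = 0.2
(S & R) = min(0.2, 0.3) = 0.2
((S & R) -> P): 0.2 ≤ 0.7, so result = 1
((S & P) & ((S & R) -> P)) = min(0.2, 1) = 0.2
~R: Gödel ¬ of 0.3 = 0 (operand ≠ 0)
(~R | S) = max(0, 0.2) = 0.2
(S -> Q): 0.2 ≤ 0.4, so result = 1
((~R | S) -> (S -> Q)): 0.2 ≤ 1, so result = 1
(((~R | S) -> (S -> Q)) & S) = min(1, 0.2) = 0.2
(((S & P) & ((S & R) -> P)) | (((~R | S) -> (S -> Q)) & S)) = max(0.2, 0.2) = 0.2

0.20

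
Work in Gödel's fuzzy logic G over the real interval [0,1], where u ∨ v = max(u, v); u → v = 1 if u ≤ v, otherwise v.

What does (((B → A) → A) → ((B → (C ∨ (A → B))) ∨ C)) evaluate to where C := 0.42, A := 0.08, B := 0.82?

(B → A): 0.82 > 0.08, so result = 0.08
((B → A) → A): 0.08 ≤ 0.08, so result = 1
(A → B): 0.08 ≤ 0.82, so result = 1
(C ∨ (A → B)) = max(0.42, 1) = 1
(B → (C ∨ (A → B))): 0.82 ≤ 1, so result = 1
((B → (C ∨ (A → B))) ∨ C) = max(1, 0.42) = 1
(((B → A) → A) → ((B → (C ∨ (A → B))) ∨ C)): 1 ≤ 1, so result = 1

1.00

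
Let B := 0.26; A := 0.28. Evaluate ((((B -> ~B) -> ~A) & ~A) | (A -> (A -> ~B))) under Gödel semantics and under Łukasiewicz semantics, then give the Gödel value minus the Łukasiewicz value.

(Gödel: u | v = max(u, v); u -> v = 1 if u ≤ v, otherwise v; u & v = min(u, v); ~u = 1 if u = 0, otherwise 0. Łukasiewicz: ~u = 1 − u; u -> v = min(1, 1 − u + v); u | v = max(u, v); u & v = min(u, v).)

Gödel evaluation:
  ~B: Gödel ¬ of 0.26 = 0 (operand ≠ 0)
  (B -> ~B): 0.26 > 0, so result = 0
  ~A: Gödel ¬ of 0.28 = 0 (operand ≠ 0)
  ((B -> ~B) -> ~A): 0 ≤ 0, so result = 1
  ~A: Gödel ¬ of 0.28 = 0 (operand ≠ 0)
  (((B -> ~B) -> ~A) & ~A) = min(1, 0) = 0
  ~B: Gödel ¬ of 0.26 = 0 (operand ≠ 0)
  (A -> ~B): 0.28 > 0, so result = 0
  (A -> (A -> ~B)): 0.28 > 0, so result = 0
  ((((B -> ~B) -> ~A) & ~A) | (A -> (A -> ~B))) = max(0, 0) = 0
  Gödel value = 0
Łukasiewicz evaluation:
  ~B: Łukasiewicz ¬ gives 1 − 0.26 = 0.74
  (B -> ~B): min(1, 1 − 0.26 + 0.74) = 1
  ~A: Łukasiewicz ¬ gives 1 − 0.28 = 0.72
  ((B -> ~B) -> ~A): min(1, 1 − 1 + 0.72) = 0.72
  ~A: Łukasiewicz ¬ gives 1 − 0.28 = 0.72
  (((B -> ~B) -> ~A) & ~A) = min(0.72, 0.72) = 0.72
  ~B: Łukasiewicz ¬ gives 1 − 0.26 = 0.74
  (A -> ~B): min(1, 1 − 0.28 + 0.74) = 1
  (A -> (A -> ~B)): min(1, 1 − 0.28 + 1) = 1
  ((((B -> ~B) -> ~A) & ~A) | (A -> (A -> ~B))) = max(0.72, 1) = 1
  Łukasiewicz value = 1
Difference: 0 − 1 = -1.00

-1.00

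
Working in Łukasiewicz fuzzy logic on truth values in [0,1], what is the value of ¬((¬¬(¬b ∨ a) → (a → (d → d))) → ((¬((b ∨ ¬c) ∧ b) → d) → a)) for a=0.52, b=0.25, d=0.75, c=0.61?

¬b: Łukasiewicz ¬ gives 1 − 0.25 = 0.75
(¬b ∨ a) = max(0.75, 0.52) = 0.75
¬(¬b ∨ a): Łukasiewicz ¬ gives 1 − 0.75 = 0.25
¬¬(¬b ∨ a): Łukasiewicz ¬ gives 1 − 0.25 = 0.75
(d → d): min(1, 1 − 0.75 + 0.75) = 1
(a → (d → d)): min(1, 1 − 0.52 + 1) = 1
(¬¬(¬b ∨ a) → (a → (d → d))): min(1, 1 − 0.75 + 1) = 1
¬c: Łukasiewicz ¬ gives 1 − 0.61 = 0.39
(b ∨ ¬c) = max(0.25, 0.39) = 0.39
((b ∨ ¬c) ∧ b) = min(0.39, 0.25) = 0.25
¬((b ∨ ¬c) ∧ b): Łukasiewicz ¬ gives 1 − 0.25 = 0.75
(¬((b ∨ ¬c) ∧ b) → d): min(1, 1 − 0.75 + 0.75) = 1
((¬((b ∨ ¬c) ∧ b) → d) → a): min(1, 1 − 1 + 0.52) = 0.52
((¬¬(¬b ∨ a) → (a → (d → d))) → ((¬((b ∨ ¬c) ∧ b) → d) → a)): min(1, 1 − 1 + 0.52) = 0.52
¬((¬¬(¬b ∨ a) → (a → (d → d))) → ((¬((b ∨ ¬c) ∧ b) → d) → a)): Łukasiewicz ¬ gives 1 − 0.52 = 0.48

0.48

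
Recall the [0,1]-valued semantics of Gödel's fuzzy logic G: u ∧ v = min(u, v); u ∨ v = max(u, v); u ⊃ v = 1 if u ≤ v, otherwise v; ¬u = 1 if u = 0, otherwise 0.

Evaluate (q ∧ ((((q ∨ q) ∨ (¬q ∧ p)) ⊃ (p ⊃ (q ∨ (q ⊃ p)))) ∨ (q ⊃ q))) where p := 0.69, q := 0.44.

0.44

(q ∨ q) = max(0.44, 0.44) = 0.44
¬q: Gödel ¬ of 0.44 = 0 (operand ≠ 0)
(¬q ∧ p) = min(0, 0.69) = 0
((q ∨ q) ∨ (¬q ∧ p)) = max(0.44, 0) = 0.44
(q ⊃ p): 0.44 ≤ 0.69, so result = 1
(q ∨ (q ⊃ p)) = max(0.44, 1) = 1
(p ⊃ (q ∨ (q ⊃ p))): 0.69 ≤ 1, so result = 1
(((q ∨ q) ∨ (¬q ∧ p)) ⊃ (p ⊃ (q ∨ (q ⊃ p)))): 0.44 ≤ 1, so result = 1
(q ⊃ q): 0.44 ≤ 0.44, so result = 1
((((q ∨ q) ∨ (¬q ∧ p)) ⊃ (p ⊃ (q ∨ (q ⊃ p)))) ∨ (q ⊃ q)) = max(1, 1) = 1
(q ∧ ((((q ∨ q) ∨ (¬q ∧ p)) ⊃ (p ⊃ (q ∨ (q ⊃ p)))) ∨ (q ⊃ q))) = min(0.44, 1) = 0.44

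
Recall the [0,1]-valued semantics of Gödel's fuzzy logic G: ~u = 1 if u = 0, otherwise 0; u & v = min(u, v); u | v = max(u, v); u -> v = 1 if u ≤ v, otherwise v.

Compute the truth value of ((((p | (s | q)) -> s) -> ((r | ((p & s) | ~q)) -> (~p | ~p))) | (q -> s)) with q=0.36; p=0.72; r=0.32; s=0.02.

(s | q) = max(0.02, 0.36) = 0.36
(p | (s | q)) = max(0.72, 0.36) = 0.72
((p | (s | q)) -> s): 0.72 > 0.02, so result = 0.02
(p & s) = min(0.72, 0.02) = 0.02
~q: Gödel ¬ of 0.36 = 0 (operand ≠ 0)
((p & s) | ~q) = max(0.02, 0) = 0.02
(r | ((p & s) | ~q)) = max(0.32, 0.02) = 0.32
~p: Gödel ¬ of 0.72 = 0 (operand ≠ 0)
~p: Gödel ¬ of 0.72 = 0 (operand ≠ 0)
(~p | ~p) = max(0, 0) = 0
((r | ((p & s) | ~q)) -> (~p | ~p)): 0.32 > 0, so result = 0
(((p | (s | q)) -> s) -> ((r | ((p & s) | ~q)) -> (~p | ~p))): 0.02 > 0, so result = 0
(q -> s): 0.36 > 0.02, so result = 0.02
((((p | (s | q)) -> s) -> ((r | ((p & s) | ~q)) -> (~p | ~p))) | (q -> s)) = max(0, 0.02) = 0.02

0.02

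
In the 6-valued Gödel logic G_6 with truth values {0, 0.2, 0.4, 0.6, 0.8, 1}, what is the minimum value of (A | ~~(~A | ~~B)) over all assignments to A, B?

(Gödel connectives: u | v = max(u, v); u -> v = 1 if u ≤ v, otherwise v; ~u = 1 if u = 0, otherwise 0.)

The minimum is attained at A = 0.2, B = 0:
  ~A: Gödel ¬ of 0.2 = 0 (operand ≠ 0)
  ~B: Gödel ¬ of 0 = 1 (operand is 0)
  ~~B: Gödel ¬ of 1 = 0 (operand ≠ 0)
  (~A | ~~B) = max(0, 0) = 0
  ~(~A | ~~B): Gödel ¬ of 0 = 1 (operand is 0)
  ~~(~A | ~~B): Gödel ¬ of 1 = 0 (operand ≠ 0)
  (A | ~~(~A | ~~B)) = max(0.2, 0) = 0.2
Checking all 36 assignments confirms none give a value below 0.20.

0.20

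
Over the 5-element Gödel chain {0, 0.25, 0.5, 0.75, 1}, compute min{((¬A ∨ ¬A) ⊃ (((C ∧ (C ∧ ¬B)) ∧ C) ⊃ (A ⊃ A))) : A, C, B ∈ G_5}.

1.00

Every assignment gives 1. For instance at A = 0, C = 0, B = 0:
  ¬A: Gödel ¬ of 0 = 1 (operand is 0)
  ¬A: Gödel ¬ of 0 = 1 (operand is 0)
  (¬A ∨ ¬A) = max(1, 1) = 1
  ¬B: Gödel ¬ of 0 = 1 (operand is 0)
  (C ∧ ¬B) = min(0, 1) = 0
  (C ∧ (C ∧ ¬B)) = min(0, 0) = 0
  ((C ∧ (C ∧ ¬B)) ∧ C) = min(0, 0) = 0
  (A ⊃ A): 0 ≤ 0, so result = 1
  (((C ∧ (C ∧ ¬B)) ∧ C) ⊃ (A ⊃ A)): 0 ≤ 1, so result = 1
  ((¬A ∨ ¬A) ⊃ (((C ∧ (C ∧ ¬B)) ∧ C) ⊃ (A ⊃ A))): 1 ≤ 1, so result = 1
All 125 assignments give value 1 — the formula is a G_5-tautology.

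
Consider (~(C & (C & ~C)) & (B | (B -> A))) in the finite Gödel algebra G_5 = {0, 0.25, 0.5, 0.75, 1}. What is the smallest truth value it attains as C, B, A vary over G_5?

0.25

The minimum is attained at C = 0, B = 0.25, A = 0:
  ~C: Gödel ¬ of 0 = 1 (operand is 0)
  (C & ~C) = min(0, 1) = 0
  (C & (C & ~C)) = min(0, 0) = 0
  ~(C & (C & ~C)): Gödel ¬ of 0 = 1 (operand is 0)
  (B -> A): 0.25 > 0, so result = 0
  (B | (B -> A)) = max(0.25, 0) = 0.25
  (~(C & (C & ~C)) & (B | (B -> A))) = min(1, 0.25) = 0.25
Checking all 125 assignments confirms none give a value below 0.25.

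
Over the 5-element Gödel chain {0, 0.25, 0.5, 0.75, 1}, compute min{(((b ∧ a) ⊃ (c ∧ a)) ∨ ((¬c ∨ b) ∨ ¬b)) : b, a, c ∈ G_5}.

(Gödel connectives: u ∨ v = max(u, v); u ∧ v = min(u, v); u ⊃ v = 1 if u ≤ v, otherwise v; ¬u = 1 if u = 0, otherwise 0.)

The minimum is attained at b = 0.5, a = 0.5, c = 0.25:
  (b ∧ a) = min(0.5, 0.5) = 0.5
  (c ∧ a) = min(0.25, 0.5) = 0.25
  ((b ∧ a) ⊃ (c ∧ a)): 0.5 > 0.25, so result = 0.25
  ¬c: Gödel ¬ of 0.25 = 0 (operand ≠ 0)
  (¬c ∨ b) = max(0, 0.5) = 0.5
  ¬b: Gödel ¬ of 0.5 = 0 (operand ≠ 0)
  ((¬c ∨ b) ∨ ¬b) = max(0.5, 0) = 0.5
  (((b ∧ a) ⊃ (c ∧ a)) ∨ ((¬c ∨ b) ∨ ¬b)) = max(0.25, 0.5) = 0.5
Checking all 125 assignments confirms none give a value below 0.50.

0.50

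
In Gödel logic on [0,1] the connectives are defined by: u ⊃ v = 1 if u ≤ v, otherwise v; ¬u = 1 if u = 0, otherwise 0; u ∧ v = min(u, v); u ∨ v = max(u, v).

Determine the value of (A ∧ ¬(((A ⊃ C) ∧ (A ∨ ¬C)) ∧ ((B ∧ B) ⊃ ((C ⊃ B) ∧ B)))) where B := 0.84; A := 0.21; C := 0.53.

0.00

(A ⊃ C): 0.21 ≤ 0.53, so result = 1
¬C: Gödel ¬ of 0.53 = 0 (operand ≠ 0)
(A ∨ ¬C) = max(0.21, 0) = 0.21
((A ⊃ C) ∧ (A ∨ ¬C)) = min(1, 0.21) = 0.21
(B ∧ B) = min(0.84, 0.84) = 0.84
(C ⊃ B): 0.53 ≤ 0.84, so result = 1
((C ⊃ B) ∧ B) = min(1, 0.84) = 0.84
((B ∧ B) ⊃ ((C ⊃ B) ∧ B)): 0.84 ≤ 0.84, so result = 1
(((A ⊃ C) ∧ (A ∨ ¬C)) ∧ ((B ∧ B) ⊃ ((C ⊃ B) ∧ B))) = min(0.21, 1) = 0.21
¬(((A ⊃ C) ∧ (A ∨ ¬C)) ∧ ((B ∧ B) ⊃ ((C ⊃ B) ∧ B))): Gödel ¬ of 0.21 = 0 (operand ≠ 0)
(A ∧ ¬(((A ⊃ C) ∧ (A ∨ ¬C)) ∧ ((B ∧ B) ⊃ ((C ⊃ B) ∧ B)))) = min(0.21, 0) = 0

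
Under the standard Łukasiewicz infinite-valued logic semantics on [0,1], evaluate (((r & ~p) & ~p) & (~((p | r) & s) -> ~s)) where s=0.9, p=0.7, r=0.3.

~p: Łukasiewicz ¬ gives 1 − 0.7 = 0.3
(r & ~p) = min(0.3, 0.3) = 0.3
~p: Łukasiewicz ¬ gives 1 − 0.7 = 0.3
((r & ~p) & ~p) = min(0.3, 0.3) = 0.3
(p | r) = max(0.7, 0.3) = 0.7
((p | r) & s) = min(0.7, 0.9) = 0.7
~((p | r) & s): Łukasiewicz ¬ gives 1 − 0.7 = 0.3
~s: Łukasiewicz ¬ gives 1 − 0.9 = 0.1
(~((p | r) & s) -> ~s): min(1, 1 − 0.3 + 0.1) = 0.8
(((r & ~p) & ~p) & (~((p | r) & s) -> ~s)) = min(0.3, 0.8) = 0.3

0.30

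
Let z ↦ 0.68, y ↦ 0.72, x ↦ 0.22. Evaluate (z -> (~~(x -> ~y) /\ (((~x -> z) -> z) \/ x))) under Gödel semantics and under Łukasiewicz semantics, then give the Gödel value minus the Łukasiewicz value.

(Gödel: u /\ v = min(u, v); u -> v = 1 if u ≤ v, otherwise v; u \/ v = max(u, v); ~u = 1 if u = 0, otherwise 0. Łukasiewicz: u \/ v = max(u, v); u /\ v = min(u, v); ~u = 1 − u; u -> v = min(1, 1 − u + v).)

-1.00

Gödel evaluation:
  ~y: Gödel ¬ of 0.72 = 0 (operand ≠ 0)
  (x -> ~y): 0.22 > 0, so result = 0
  ~(x -> ~y): Gödel ¬ of 0 = 1 (operand is 0)
  ~~(x -> ~y): Gödel ¬ of 1 = 0 (operand ≠ 0)
  ~x: Gödel ¬ of 0.22 = 0 (operand ≠ 0)
  (~x -> z): 0 ≤ 0.68, so result = 1
  ((~x -> z) -> z): 1 > 0.68, so result = 0.68
  (((~x -> z) -> z) \/ x) = max(0.68, 0.22) = 0.68
  (~~(x -> ~y) /\ (((~x -> z) -> z) \/ x)) = min(0, 0.68) = 0
  (z -> (~~(x -> ~y) /\ (((~x -> z) -> z) \/ x))): 0.68 > 0, so result = 0
  Gödel value = 0
Łukasiewicz evaluation:
  ~y: Łukasiewicz ¬ gives 1 − 0.72 = 0.28
  (x -> ~y): min(1, 1 − 0.22 + 0.28) = 1
  ~(x -> ~y): Łukasiewicz ¬ gives 1 − 1 = 0
  ~~(x -> ~y): Łukasiewicz ¬ gives 1 − 0 = 1
  ~x: Łukasiewicz ¬ gives 1 − 0.22 = 0.78
  (~x -> z): min(1, 1 − 0.78 + 0.68) = 0.9
  ((~x -> z) -> z): min(1, 1 − 0.9 + 0.68) = 0.78
  (((~x -> z) -> z) \/ x) = max(0.78, 0.22) = 0.78
  (~~(x -> ~y) /\ (((~x -> z) -> z) \/ x)) = min(1, 0.78) = 0.78
  (z -> (~~(x -> ~y) /\ (((~x -> z) -> z) \/ x))): min(1, 1 − 0.68 + 0.78) = 1
  Łukasiewicz value = 1
Difference: 0 − 1 = -1.00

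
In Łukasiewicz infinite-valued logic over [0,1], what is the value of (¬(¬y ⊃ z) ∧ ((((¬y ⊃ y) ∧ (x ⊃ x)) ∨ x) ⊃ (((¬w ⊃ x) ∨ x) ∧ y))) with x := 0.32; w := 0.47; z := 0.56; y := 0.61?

¬y: Łukasiewicz ¬ gives 1 − 0.61 = 0.39
(¬y ⊃ z): min(1, 1 − 0.39 + 0.56) = 1
¬(¬y ⊃ z): Łukasiewicz ¬ gives 1 − 1 = 0
¬y: Łukasiewicz ¬ gives 1 − 0.61 = 0.39
(¬y ⊃ y): min(1, 1 − 0.39 + 0.61) = 1
(x ⊃ x): min(1, 1 − 0.32 + 0.32) = 1
((¬y ⊃ y) ∧ (x ⊃ x)) = min(1, 1) = 1
(((¬y ⊃ y) ∧ (x ⊃ x)) ∨ x) = max(1, 0.32) = 1
¬w: Łukasiewicz ¬ gives 1 − 0.47 = 0.53
(¬w ⊃ x): min(1, 1 − 0.53 + 0.32) = 0.79
((¬w ⊃ x) ∨ x) = max(0.79, 0.32) = 0.79
(((¬w ⊃ x) ∨ x) ∧ y) = min(0.79, 0.61) = 0.61
((((¬y ⊃ y) ∧ (x ⊃ x)) ∨ x) ⊃ (((¬w ⊃ x) ∨ x) ∧ y)): min(1, 1 − 1 + 0.61) = 0.61
(¬(¬y ⊃ z) ∧ ((((¬y ⊃ y) ∧ (x ⊃ x)) ∨ x) ⊃ (((¬w ⊃ x) ∨ x) ∧ y))) = min(0, 0.61) = 0

0.00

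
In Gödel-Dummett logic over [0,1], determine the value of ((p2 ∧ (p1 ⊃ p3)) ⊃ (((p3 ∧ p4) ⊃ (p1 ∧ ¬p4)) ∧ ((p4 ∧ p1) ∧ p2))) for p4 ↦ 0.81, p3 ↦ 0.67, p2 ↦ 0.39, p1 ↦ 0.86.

0.00

(p1 ⊃ p3): 0.86 > 0.67, so result = 0.67
(p2 ∧ (p1 ⊃ p3)) = min(0.39, 0.67) = 0.39
(p3 ∧ p4) = min(0.67, 0.81) = 0.67
¬p4: Gödel ¬ of 0.81 = 0 (operand ≠ 0)
(p1 ∧ ¬p4) = min(0.86, 0) = 0
((p3 ∧ p4) ⊃ (p1 ∧ ¬p4)): 0.67 > 0, so result = 0
(p4 ∧ p1) = min(0.81, 0.86) = 0.81
((p4 ∧ p1) ∧ p2) = min(0.81, 0.39) = 0.39
(((p3 ∧ p4) ⊃ (p1 ∧ ¬p4)) ∧ ((p4 ∧ p1) ∧ p2)) = min(0, 0.39) = 0
((p2 ∧ (p1 ⊃ p3)) ⊃ (((p3 ∧ p4) ⊃ (p1 ∧ ¬p4)) ∧ ((p4 ∧ p1) ∧ p2))): 0.39 > 0, so result = 0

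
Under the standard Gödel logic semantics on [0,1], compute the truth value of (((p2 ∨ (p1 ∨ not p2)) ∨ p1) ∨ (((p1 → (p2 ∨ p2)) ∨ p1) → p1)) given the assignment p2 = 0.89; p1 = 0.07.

not p2: Gödel ¬ of 0.89 = 0 (operand ≠ 0)
(p1 ∨ not p2) = max(0.07, 0) = 0.07
(p2 ∨ (p1 ∨ not p2)) = max(0.89, 0.07) = 0.89
((p2 ∨ (p1 ∨ not p2)) ∨ p1) = max(0.89, 0.07) = 0.89
(p2 ∨ p2) = max(0.89, 0.89) = 0.89
(p1 → (p2 ∨ p2)): 0.07 ≤ 0.89, so result = 1
((p1 → (p2 ∨ p2)) ∨ p1) = max(1, 0.07) = 1
(((p1 → (p2 ∨ p2)) ∨ p1) → p1): 1 > 0.07, so result = 0.07
(((p2 ∨ (p1 ∨ not p2)) ∨ p1) ∨ (((p1 → (p2 ∨ p2)) ∨ p1) → p1)) = max(0.89, 0.07) = 0.89

0.89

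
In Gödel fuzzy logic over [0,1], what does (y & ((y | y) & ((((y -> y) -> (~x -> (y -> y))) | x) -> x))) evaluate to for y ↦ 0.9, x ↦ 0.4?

0.40

(y | y) = max(0.9, 0.9) = 0.9
(y -> y): 0.9 ≤ 0.9, so result = 1
~x: Gödel ¬ of 0.4 = 0 (operand ≠ 0)
(y -> y): 0.9 ≤ 0.9, so result = 1
(~x -> (y -> y)): 0 ≤ 1, so result = 1
((y -> y) -> (~x -> (y -> y))): 1 ≤ 1, so result = 1
(((y -> y) -> (~x -> (y -> y))) | x) = max(1, 0.4) = 1
((((y -> y) -> (~x -> (y -> y))) | x) -> x): 1 > 0.4, so result = 0.4
((y | y) & ((((y -> y) -> (~x -> (y -> y))) | x) -> x)) = min(0.9, 0.4) = 0.4
(y & ((y | y) & ((((y -> y) -> (~x -> (y -> y))) | x) -> x))) = min(0.9, 0.4) = 0.4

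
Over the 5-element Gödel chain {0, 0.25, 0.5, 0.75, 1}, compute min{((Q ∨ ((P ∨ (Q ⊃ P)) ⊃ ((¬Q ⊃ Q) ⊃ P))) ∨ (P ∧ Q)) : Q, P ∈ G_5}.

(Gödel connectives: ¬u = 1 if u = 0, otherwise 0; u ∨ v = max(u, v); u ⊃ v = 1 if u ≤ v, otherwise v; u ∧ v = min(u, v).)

The minimum is attained at Q = 0.25, P = 0.25:
  (Q ⊃ P): 0.25 ≤ 0.25, so result = 1
  (P ∨ (Q ⊃ P)) = max(0.25, 1) = 1
  ¬Q: Gödel ¬ of 0.25 = 0 (operand ≠ 0)
  (¬Q ⊃ Q): 0 ≤ 0.25, so result = 1
  ((¬Q ⊃ Q) ⊃ P): 1 > 0.25, so result = 0.25
  ((P ∨ (Q ⊃ P)) ⊃ ((¬Q ⊃ Q) ⊃ P)): 1 > 0.25, so result = 0.25
  (Q ∨ ((P ∨ (Q ⊃ P)) ⊃ ((¬Q ⊃ Q) ⊃ P))) = max(0.25, 0.25) = 0.25
  (P ∧ Q) = min(0.25, 0.25) = 0.25
  ((Q ∨ ((P ∨ (Q ⊃ P)) ⊃ ((¬Q ⊃ Q) ⊃ P))) ∨ (P ∧ Q)) = max(0.25, 0.25) = 0.25
Checking all 25 assignments confirms none give a value below 0.25.

0.25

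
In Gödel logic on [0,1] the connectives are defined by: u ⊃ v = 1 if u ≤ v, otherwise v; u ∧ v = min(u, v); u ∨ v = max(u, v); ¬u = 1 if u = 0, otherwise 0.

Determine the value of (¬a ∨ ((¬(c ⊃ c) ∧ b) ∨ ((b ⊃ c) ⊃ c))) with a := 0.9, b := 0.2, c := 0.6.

¬a: Gödel ¬ of 0.9 = 0 (operand ≠ 0)
(c ⊃ c): 0.6 ≤ 0.6, so result = 1
¬(c ⊃ c): Gödel ¬ of 1 = 0 (operand ≠ 0)
(¬(c ⊃ c) ∧ b) = min(0, 0.2) = 0
(b ⊃ c): 0.2 ≤ 0.6, so result = 1
((b ⊃ c) ⊃ c): 1 > 0.6, so result = 0.6
((¬(c ⊃ c) ∧ b) ∨ ((b ⊃ c) ⊃ c)) = max(0, 0.6) = 0.6
(¬a ∨ ((¬(c ⊃ c) ∧ b) ∨ ((b ⊃ c) ⊃ c))) = max(0, 0.6) = 0.6

0.60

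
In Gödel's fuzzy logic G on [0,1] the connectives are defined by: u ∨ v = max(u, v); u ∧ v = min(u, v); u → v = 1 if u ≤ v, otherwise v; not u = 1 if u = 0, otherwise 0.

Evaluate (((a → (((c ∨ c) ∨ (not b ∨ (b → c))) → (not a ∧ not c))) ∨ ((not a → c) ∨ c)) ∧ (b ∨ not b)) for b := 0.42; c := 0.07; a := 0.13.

0.42

(c ∨ c) = max(0.07, 0.07) = 0.07
not b: Gödel ¬ of 0.42 = 0 (operand ≠ 0)
(b → c): 0.42 > 0.07, so result = 0.07
(not b ∨ (b → c)) = max(0, 0.07) = 0.07
((c ∨ c) ∨ (not b ∨ (b → c))) = max(0.07, 0.07) = 0.07
not a: Gödel ¬ of 0.13 = 0 (operand ≠ 0)
not c: Gödel ¬ of 0.07 = 0 (operand ≠ 0)
(not a ∧ not c) = min(0, 0) = 0
(((c ∨ c) ∨ (not b ∨ (b → c))) → (not a ∧ not c)): 0.07 > 0, so result = 0
(a → (((c ∨ c) ∨ (not b ∨ (b → c))) → (not a ∧ not c))): 0.13 > 0, so result = 0
not a: Gödel ¬ of 0.13 = 0 (operand ≠ 0)
(not a → c): 0 ≤ 0.07, so result = 1
((not a → c) ∨ c) = max(1, 0.07) = 1
((a → (((c ∨ c) ∨ (not b ∨ (b → c))) → (not a ∧ not c))) ∨ ((not a → c) ∨ c)) = max(0, 1) = 1
not b: Gödel ¬ of 0.42 = 0 (operand ≠ 0)
(b ∨ not b) = max(0.42, 0) = 0.42
(((a → (((c ∨ c) ∨ (not b ∨ (b → c))) → (not a ∧ not c))) ∨ ((not a → c) ∨ c)) ∧ (b ∨ not b)) = min(1, 0.42) = 0.42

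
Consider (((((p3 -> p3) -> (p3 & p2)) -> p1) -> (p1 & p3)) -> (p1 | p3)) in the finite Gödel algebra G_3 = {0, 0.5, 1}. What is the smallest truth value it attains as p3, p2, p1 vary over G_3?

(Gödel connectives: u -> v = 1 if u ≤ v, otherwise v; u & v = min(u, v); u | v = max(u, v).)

The minimum is attained at p3 = 0.5, p2 = 0.5, p1 = 0:
  (p3 -> p3): 0.5 ≤ 0.5, so result = 1
  (p3 & p2) = min(0.5, 0.5) = 0.5
  ((p3 -> p3) -> (p3 & p2)): 1 > 0.5, so result = 0.5
  (((p3 -> p3) -> (p3 & p2)) -> p1): 0.5 > 0, so result = 0
  (p1 & p3) = min(0, 0.5) = 0
  ((((p3 -> p3) -> (p3 & p2)) -> p1) -> (p1 & p3)): 0 ≤ 0, so result = 1
  (p1 | p3) = max(0, 0.5) = 0.5
  (((((p3 -> p3) -> (p3 & p2)) -> p1) -> (p1 & p3)) -> (p1 | p3)): 1 > 0.5, so result = 0.5
Checking all 27 assignments confirms none give a value below 0.50.

0.50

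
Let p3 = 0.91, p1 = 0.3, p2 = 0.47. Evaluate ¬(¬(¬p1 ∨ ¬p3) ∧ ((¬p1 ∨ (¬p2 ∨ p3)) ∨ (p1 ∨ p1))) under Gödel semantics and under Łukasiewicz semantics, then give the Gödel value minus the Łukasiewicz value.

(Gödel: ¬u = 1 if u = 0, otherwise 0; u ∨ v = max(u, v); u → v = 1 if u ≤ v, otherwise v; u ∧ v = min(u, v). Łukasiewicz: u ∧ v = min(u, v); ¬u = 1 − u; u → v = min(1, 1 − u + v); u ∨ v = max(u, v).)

-0.70

Gödel evaluation:
  ¬p1: Gödel ¬ of 0.3 = 0 (operand ≠ 0)
  ¬p3: Gödel ¬ of 0.91 = 0 (operand ≠ 0)
  (¬p1 ∨ ¬p3) = max(0, 0) = 0
  ¬(¬p1 ∨ ¬p3): Gödel ¬ of 0 = 1 (operand is 0)
  ¬p1: Gödel ¬ of 0.3 = 0 (operand ≠ 0)
  ¬p2: Gödel ¬ of 0.47 = 0 (operand ≠ 0)
  (¬p2 ∨ p3) = max(0, 0.91) = 0.91
  (¬p1 ∨ (¬p2 ∨ p3)) = max(0, 0.91) = 0.91
  (p1 ∨ p1) = max(0.3, 0.3) = 0.3
  ((¬p1 ∨ (¬p2 ∨ p3)) ∨ (p1 ∨ p1)) = max(0.91, 0.3) = 0.91
  (¬(¬p1 ∨ ¬p3) ∧ ((¬p1 ∨ (¬p2 ∨ p3)) ∨ (p1 ∨ p1))) = min(1, 0.91) = 0.91
  ¬(¬(¬p1 ∨ ¬p3) ∧ ((¬p1 ∨ (¬p2 ∨ p3)) ∨ (p1 ∨ p1))): Gödel ¬ of 0.91 = 0 (operand ≠ 0)
  Gödel value = 0
Łukasiewicz evaluation:
  ¬p1: Łukasiewicz ¬ gives 1 − 0.3 = 0.7
  ¬p3: Łukasiewicz ¬ gives 1 − 0.91 = 0.09
  (¬p1 ∨ ¬p3) = max(0.7, 0.09) = 0.7
  ¬(¬p1 ∨ ¬p3): Łukasiewicz ¬ gives 1 − 0.7 = 0.3
  ¬p1: Łukasiewicz ¬ gives 1 − 0.3 = 0.7
  ¬p2: Łukasiewicz ¬ gives 1 − 0.47 = 0.53
  (¬p2 ∨ p3) = max(0.53, 0.91) = 0.91
  (¬p1 ∨ (¬p2 ∨ p3)) = max(0.7, 0.91) = 0.91
  (p1 ∨ p1) = max(0.3, 0.3) = 0.3
  ((¬p1 ∨ (¬p2 ∨ p3)) ∨ (p1 ∨ p1)) = max(0.91, 0.3) = 0.91
  (¬(¬p1 ∨ ¬p3) ∧ ((¬p1 ∨ (¬p2 ∨ p3)) ∨ (p1 ∨ p1))) = min(0.3, 0.91) = 0.3
  ¬(¬(¬p1 ∨ ¬p3) ∧ ((¬p1 ∨ (¬p2 ∨ p3)) ∨ (p1 ∨ p1))): Łukasiewicz ¬ gives 1 − 0.3 = 0.7
  Łukasiewicz value = 0.7
Difference: 0 − 0.7 = -0.70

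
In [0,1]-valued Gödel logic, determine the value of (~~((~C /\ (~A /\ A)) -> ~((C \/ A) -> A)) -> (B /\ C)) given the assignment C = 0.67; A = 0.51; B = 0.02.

~C: Gödel ¬ of 0.67 = 0 (operand ≠ 0)
~A: Gödel ¬ of 0.51 = 0 (operand ≠ 0)
(~A /\ A) = min(0, 0.51) = 0
(~C /\ (~A /\ A)) = min(0, 0) = 0
(C \/ A) = max(0.67, 0.51) = 0.67
((C \/ A) -> A): 0.67 > 0.51, so result = 0.51
~((C \/ A) -> A): Gödel ¬ of 0.51 = 0 (operand ≠ 0)
((~C /\ (~A /\ A)) -> ~((C \/ A) -> A)): 0 ≤ 0, so result = 1
~((~C /\ (~A /\ A)) -> ~((C \/ A) -> A)): Gödel ¬ of 1 = 0 (operand ≠ 0)
~~((~C /\ (~A /\ A)) -> ~((C \/ A) -> A)): Gödel ¬ of 0 = 1 (operand is 0)
(B /\ C) = min(0.02, 0.67) = 0.02
(~~((~C /\ (~A /\ A)) -> ~((C \/ A) -> A)) -> (B /\ C)): 1 > 0.02, so result = 0.02

0.02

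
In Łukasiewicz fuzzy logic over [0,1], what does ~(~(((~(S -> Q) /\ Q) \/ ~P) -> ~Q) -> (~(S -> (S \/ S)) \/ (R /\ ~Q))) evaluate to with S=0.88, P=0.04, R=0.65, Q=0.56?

(S -> Q): min(1, 1 − 0.88 + 0.56) = 0.68
~(S -> Q): Łukasiewicz ¬ gives 1 − 0.68 = 0.32
(~(S -> Q) /\ Q) = min(0.32, 0.56) = 0.32
~P: Łukasiewicz ¬ gives 1 − 0.04 = 0.96
((~(S -> Q) /\ Q) \/ ~P) = max(0.32, 0.96) = 0.96
~Q: Łukasiewicz ¬ gives 1 − 0.56 = 0.44
(((~(S -> Q) /\ Q) \/ ~P) -> ~Q): min(1, 1 − 0.96 + 0.44) = 0.48
~(((~(S -> Q) /\ Q) \/ ~P) -> ~Q): Łukasiewicz ¬ gives 1 − 0.48 = 0.52
(S \/ S) = max(0.88, 0.88) = 0.88
(S -> (S \/ S)): min(1, 1 − 0.88 + 0.88) = 1
~(S -> (S \/ S)): Łukasiewicz ¬ gives 1 − 1 = 0
~Q: Łukasiewicz ¬ gives 1 − 0.56 = 0.44
(R /\ ~Q) = min(0.65, 0.44) = 0.44
(~(S -> (S \/ S)) \/ (R /\ ~Q)) = max(0, 0.44) = 0.44
(~(((~(S -> Q) /\ Q) \/ ~P) -> ~Q) -> (~(S -> (S \/ S)) \/ (R /\ ~Q))): min(1, 1 − 0.52 + 0.44) = 0.92
~(~(((~(S -> Q) /\ Q) \/ ~P) -> ~Q) -> (~(S -> (S \/ S)) \/ (R /\ ~Q))): Łukasiewicz ¬ gives 1 − 0.92 = 0.08

0.08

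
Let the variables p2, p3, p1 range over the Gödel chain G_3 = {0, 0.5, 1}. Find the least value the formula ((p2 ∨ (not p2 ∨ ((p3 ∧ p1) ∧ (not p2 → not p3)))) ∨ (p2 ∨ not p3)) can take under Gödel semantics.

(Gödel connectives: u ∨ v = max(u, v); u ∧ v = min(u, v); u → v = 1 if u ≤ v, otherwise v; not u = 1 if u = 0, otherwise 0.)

The minimum is attained at p2 = 0.5, p3 = 0.5, p1 = 0:
  not p2: Gödel ¬ of 0.5 = 0 (operand ≠ 0)
  (p3 ∧ p1) = min(0.5, 0) = 0
  not p2: Gödel ¬ of 0.5 = 0 (operand ≠ 0)
  not p3: Gödel ¬ of 0.5 = 0 (operand ≠ 0)
  (not p2 → not p3): 0 ≤ 0, so result = 1
  ((p3 ∧ p1) ∧ (not p2 → not p3)) = min(0, 1) = 0
  (not p2 ∨ ((p3 ∧ p1) ∧ (not p2 → not p3))) = max(0, 0) = 0
  (p2 ∨ (not p2 ∨ ((p3 ∧ p1) ∧ (not p2 → not p3)))) = max(0.5, 0) = 0.5
  not p3: Gödel ¬ of 0.5 = 0 (operand ≠ 0)
  (p2 ∨ not p3) = max(0.5, 0) = 0.5
  ((p2 ∨ (not p2 ∨ ((p3 ∧ p1) ∧ (not p2 → not p3)))) ∨ (p2 ∨ not p3)) = max(0.5, 0.5) = 0.5
Checking all 27 assignments confirms none give a value below 0.50.

0.50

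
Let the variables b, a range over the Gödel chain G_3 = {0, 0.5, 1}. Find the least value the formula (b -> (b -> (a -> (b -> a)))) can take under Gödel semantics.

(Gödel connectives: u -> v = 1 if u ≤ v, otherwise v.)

Every assignment gives 1. For instance at b = 0, a = 0:
  (b -> a): 0 ≤ 0, so result = 1
  (a -> (b -> a)): 0 ≤ 1, so result = 1
  (b -> (a -> (b -> a))): 0 ≤ 1, so result = 1
  (b -> (b -> (a -> (b -> a)))): 0 ≤ 1, so result = 1
All 9 assignments give value 1 — the formula is a G_3-tautology.

1.00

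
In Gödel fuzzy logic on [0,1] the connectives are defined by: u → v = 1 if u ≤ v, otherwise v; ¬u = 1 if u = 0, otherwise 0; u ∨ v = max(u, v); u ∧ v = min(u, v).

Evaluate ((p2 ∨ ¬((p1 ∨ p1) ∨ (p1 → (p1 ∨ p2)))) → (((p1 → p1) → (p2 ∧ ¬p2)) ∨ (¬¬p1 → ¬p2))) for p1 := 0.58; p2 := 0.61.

0.00

(p1 ∨ p1) = max(0.58, 0.58) = 0.58
(p1 ∨ p2) = max(0.58, 0.61) = 0.61
(p1 → (p1 ∨ p2)): 0.58 ≤ 0.61, so result = 1
((p1 ∨ p1) ∨ (p1 → (p1 ∨ p2))) = max(0.58, 1) = 1
¬((p1 ∨ p1) ∨ (p1 → (p1 ∨ p2))): Gödel ¬ of 1 = 0 (operand ≠ 0)
(p2 ∨ ¬((p1 ∨ p1) ∨ (p1 → (p1 ∨ p2)))) = max(0.61, 0) = 0.61
(p1 → p1): 0.58 ≤ 0.58, so result = 1
¬p2: Gödel ¬ of 0.61 = 0 (operand ≠ 0)
(p2 ∧ ¬p2) = min(0.61, 0) = 0
((p1 → p1) → (p2 ∧ ¬p2)): 1 > 0, so result = 0
¬p1: Gödel ¬ of 0.58 = 0 (operand ≠ 0)
¬¬p1: Gödel ¬ of 0 = 1 (operand is 0)
¬p2: Gödel ¬ of 0.61 = 0 (operand ≠ 0)
(¬¬p1 → ¬p2): 1 > 0, so result = 0
(((p1 → p1) → (p2 ∧ ¬p2)) ∨ (¬¬p1 → ¬p2)) = max(0, 0) = 0
((p2 ∨ ¬((p1 ∨ p1) ∨ (p1 → (p1 ∨ p2)))) → (((p1 → p1) → (p2 ∧ ¬p2)) ∨ (¬¬p1 → ¬p2))): 0.61 > 0, so result = 0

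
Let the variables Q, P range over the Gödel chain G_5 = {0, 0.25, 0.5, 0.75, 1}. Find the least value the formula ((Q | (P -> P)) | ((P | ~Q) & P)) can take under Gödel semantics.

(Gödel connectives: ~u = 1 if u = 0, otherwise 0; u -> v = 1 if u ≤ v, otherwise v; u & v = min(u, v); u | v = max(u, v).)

Every assignment gives 1. For instance at Q = 0, P = 0:
  (P -> P): 0 ≤ 0, so result = 1
  (Q | (P -> P)) = max(0, 1) = 1
  ~Q: Gödel ¬ of 0 = 1 (operand is 0)
  (P | ~Q) = max(0, 1) = 1
  ((P | ~Q) & P) = min(1, 0) = 0
  ((Q | (P -> P)) | ((P | ~Q) & P)) = max(1, 0) = 1
All 25 assignments give value 1 — the formula is a G_5-tautology.

1.00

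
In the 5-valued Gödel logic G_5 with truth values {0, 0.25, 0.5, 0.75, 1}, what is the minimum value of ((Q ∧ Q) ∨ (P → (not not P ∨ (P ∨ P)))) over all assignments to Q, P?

Every assignment gives 1. For instance at Q = 0, P = 0:
  (Q ∧ Q) = min(0, 0) = 0
  not P: Gödel ¬ of 0 = 1 (operand is 0)
  not not P: Gödel ¬ of 1 = 0 (operand ≠ 0)
  (P ∨ P) = max(0, 0) = 0
  (not not P ∨ (P ∨ P)) = max(0, 0) = 0
  (P → (not not P ∨ (P ∨ P))): 0 ≤ 0, so result = 1
  ((Q ∧ Q) ∨ (P → (not not P ∨ (P ∨ P)))) = max(0, 1) = 1
All 25 assignments give value 1 — the formula is a G_5-tautology.

1.00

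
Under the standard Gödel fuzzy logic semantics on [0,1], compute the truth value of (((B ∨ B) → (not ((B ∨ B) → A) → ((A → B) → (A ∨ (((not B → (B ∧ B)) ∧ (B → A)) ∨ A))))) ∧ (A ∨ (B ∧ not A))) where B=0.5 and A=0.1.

0.10

(B ∨ B) = max(0.5, 0.5) = 0.5
(B ∨ B) = max(0.5, 0.5) = 0.5
((B ∨ B) → A): 0.5 > 0.1, so result = 0.1
not ((B ∨ B) → A): Gödel ¬ of 0.1 = 0 (operand ≠ 0)
(A → B): 0.1 ≤ 0.5, so result = 1
not B: Gödel ¬ of 0.5 = 0 (operand ≠ 0)
(B ∧ B) = min(0.5, 0.5) = 0.5
(not B → (B ∧ B)): 0 ≤ 0.5, so result = 1
(B → A): 0.5 > 0.1, so result = 0.1
((not B → (B ∧ B)) ∧ (B → A)) = min(1, 0.1) = 0.1
(((not B → (B ∧ B)) ∧ (B → A)) ∨ A) = max(0.1, 0.1) = 0.1
(A ∨ (((not B → (B ∧ B)) ∧ (B → A)) ∨ A)) = max(0.1, 0.1) = 0.1
((A → B) → (A ∨ (((not B → (B ∧ B)) ∧ (B → A)) ∨ A))): 1 > 0.1, so result = 0.1
(not ((B ∨ B) → A) → ((A → B) → (A ∨ (((not B → (B ∧ B)) ∧ (B → A)) ∨ A)))): 0 ≤ 0.1, so result = 1
((B ∨ B) → (not ((B ∨ B) → A) → ((A → B) → (A ∨ (((not B → (B ∧ B)) ∧ (B → A)) ∨ A))))): 0.5 ≤ 1, so result = 1
not A: Gödel ¬ of 0.1 = 0 (operand ≠ 0)
(B ∧ not A) = min(0.5, 0) = 0
(A ∨ (B ∧ not A)) = max(0.1, 0) = 0.1
(((B ∨ B) → (not ((B ∨ B) → A) → ((A → B) → (A ∨ (((not B → (B ∧ B)) ∧ (B → A)) ∨ A))))) ∧ (A ∨ (B ∧ not A))) = min(1, 0.1) = 0.1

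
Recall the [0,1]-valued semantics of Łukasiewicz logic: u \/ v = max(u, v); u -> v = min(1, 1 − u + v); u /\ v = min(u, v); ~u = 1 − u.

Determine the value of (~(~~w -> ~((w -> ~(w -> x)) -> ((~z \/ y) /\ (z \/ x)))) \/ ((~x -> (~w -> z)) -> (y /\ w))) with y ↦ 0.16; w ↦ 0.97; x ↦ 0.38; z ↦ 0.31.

~w: Łukasiewicz ¬ gives 1 − 0.97 = 0.03
~~w: Łukasiewicz ¬ gives 1 − 0.03 = 0.97
(w -> x): min(1, 1 − 0.97 + 0.38) = 0.41
~(w -> x): Łukasiewicz ¬ gives 1 − 0.41 = 0.59
(w -> ~(w -> x)): min(1, 1 − 0.97 + 0.59) = 0.62
~z: Łukasiewicz ¬ gives 1 − 0.31 = 0.69
(~z \/ y) = max(0.69, 0.16) = 0.69
(z \/ x) = max(0.31, 0.38) = 0.38
((~z \/ y) /\ (z \/ x)) = min(0.69, 0.38) = 0.38
((w -> ~(w -> x)) -> ((~z \/ y) /\ (z \/ x))): min(1, 1 − 0.62 + 0.38) = 0.76
~((w -> ~(w -> x)) -> ((~z \/ y) /\ (z \/ x))): Łukasiewicz ¬ gives 1 − 0.76 = 0.24
(~~w -> ~((w -> ~(w -> x)) -> ((~z \/ y) /\ (z \/ x)))): min(1, 1 − 0.97 + 0.24) = 0.27
~(~~w -> ~((w -> ~(w -> x)) -> ((~z \/ y) /\ (z \/ x)))): Łukasiewicz ¬ gives 1 − 0.27 = 0.73
~x: Łukasiewicz ¬ gives 1 − 0.38 = 0.62
~w: Łukasiewicz ¬ gives 1 − 0.97 = 0.03
(~w -> z): min(1, 1 − 0.03 + 0.31) = 1
(~x -> (~w -> z)): min(1, 1 − 0.62 + 1) = 1
(y /\ w) = min(0.16, 0.97) = 0.16
((~x -> (~w -> z)) -> (y /\ w)): min(1, 1 − 1 + 0.16) = 0.16
(~(~~w -> ~((w -> ~(w -> x)) -> ((~z \/ y) /\ (z \/ x)))) \/ ((~x -> (~w -> z)) -> (y /\ w))) = max(0.73, 0.16) = 0.73

0.73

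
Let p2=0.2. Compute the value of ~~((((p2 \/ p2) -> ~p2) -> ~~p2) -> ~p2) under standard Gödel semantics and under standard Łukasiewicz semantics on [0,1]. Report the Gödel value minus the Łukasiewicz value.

Gödel evaluation:
  (p2 \/ p2) = max(0.2, 0.2) = 0.2
  ~p2: Gödel ¬ of 0.2 = 0 (operand ≠ 0)
  ((p2 \/ p2) -> ~p2): 0.2 > 0, so result = 0
  ~p2: Gödel ¬ of 0.2 = 0 (operand ≠ 0)
  ~~p2: Gödel ¬ of 0 = 1 (operand is 0)
  (((p2 \/ p2) -> ~p2) -> ~~p2): 0 ≤ 1, so result = 1
  ~p2: Gödel ¬ of 0.2 = 0 (operand ≠ 0)
  ((((p2 \/ p2) -> ~p2) -> ~~p2) -> ~p2): 1 > 0, so result = 0
  ~((((p2 \/ p2) -> ~p2) -> ~~p2) -> ~p2): Gödel ¬ of 0 = 1 (operand is 0)
  ~~((((p2 \/ p2) -> ~p2) -> ~~p2) -> ~p2): Gödel ¬ of 1 = 0 (operand ≠ 0)
  Gödel value = 0
Łukasiewicz evaluation:
  (p2 \/ p2) = max(0.2, 0.2) = 0.2
  ~p2: Łukasiewicz ¬ gives 1 − 0.2 = 0.8
  ((p2 \/ p2) -> ~p2): min(1, 1 − 0.2 + 0.8) = 1
  ~p2: Łukasiewicz ¬ gives 1 − 0.2 = 0.8
  ~~p2: Łukasiewicz ¬ gives 1 − 0.8 = 0.2
  (((p2 \/ p2) -> ~p2) -> ~~p2): min(1, 1 − 1 + 0.2) = 0.2
  ~p2: Łukasiewicz ¬ gives 1 − 0.2 = 0.8
  ((((p2 \/ p2) -> ~p2) -> ~~p2) -> ~p2): min(1, 1 − 0.2 + 0.8) = 1
  ~((((p2 \/ p2) -> ~p2) -> ~~p2) -> ~p2): Łukasiewicz ¬ gives 1 − 1 = 0
  ~~((((p2 \/ p2) -> ~p2) -> ~~p2) -> ~p2): Łukasiewicz ¬ gives 1 − 0 = 1
  Łukasiewicz value = 1
Difference: 0 − 1 = -1.00

-1.00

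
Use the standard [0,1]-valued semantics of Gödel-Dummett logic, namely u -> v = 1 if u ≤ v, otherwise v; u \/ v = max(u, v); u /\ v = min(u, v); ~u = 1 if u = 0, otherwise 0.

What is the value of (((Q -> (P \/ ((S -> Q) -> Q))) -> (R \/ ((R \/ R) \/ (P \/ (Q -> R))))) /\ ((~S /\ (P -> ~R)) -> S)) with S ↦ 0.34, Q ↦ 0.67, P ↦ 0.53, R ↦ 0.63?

(S -> Q): 0.34 ≤ 0.67, so result = 1
((S -> Q) -> Q): 1 > 0.67, so result = 0.67
(P \/ ((S -> Q) -> Q)) = max(0.53, 0.67) = 0.67
(Q -> (P \/ ((S -> Q) -> Q))): 0.67 ≤ 0.67, so result = 1
(R \/ R) = max(0.63, 0.63) = 0.63
(Q -> R): 0.67 > 0.63, so result = 0.63
(P \/ (Q -> R)) = max(0.53, 0.63) = 0.63
((R \/ R) \/ (P \/ (Q -> R))) = max(0.63, 0.63) = 0.63
(R \/ ((R \/ R) \/ (P \/ (Q -> R)))) = max(0.63, 0.63) = 0.63
((Q -> (P \/ ((S -> Q) -> Q))) -> (R \/ ((R \/ R) \/ (P \/ (Q -> R))))): 1 > 0.63, so result = 0.63
~S: Gödel ¬ of 0.34 = 0 (operand ≠ 0)
~R: Gödel ¬ of 0.63 = 0 (operand ≠ 0)
(P -> ~R): 0.53 > 0, so result = 0
(~S /\ (P -> ~R)) = min(0, 0) = 0
((~S /\ (P -> ~R)) -> S): 0 ≤ 0.34, so result = 1
(((Q -> (P \/ ((S -> Q) -> Q))) -> (R \/ ((R \/ R) \/ (P \/ (Q -> R))))) /\ ((~S /\ (P -> ~R)) -> S)) = min(0.63, 1) = 0.63

0.63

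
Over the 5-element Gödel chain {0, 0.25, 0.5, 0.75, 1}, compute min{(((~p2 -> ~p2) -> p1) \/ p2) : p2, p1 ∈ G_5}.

The minimum is attained at p2 = 0, p1 = 0:
  ~p2: Gödel ¬ of 0 = 1 (operand is 0)
  ~p2: Gödel ¬ of 0 = 1 (operand is 0)
  (~p2 -> ~p2): 1 ≤ 1, so result = 1
  ((~p2 -> ~p2) -> p1): 1 > 0, so result = 0
  (((~p2 -> ~p2) -> p1) \/ p2) = max(0, 0) = 0
Checking all 25 assignments confirms none give a value below 0.00.

0.00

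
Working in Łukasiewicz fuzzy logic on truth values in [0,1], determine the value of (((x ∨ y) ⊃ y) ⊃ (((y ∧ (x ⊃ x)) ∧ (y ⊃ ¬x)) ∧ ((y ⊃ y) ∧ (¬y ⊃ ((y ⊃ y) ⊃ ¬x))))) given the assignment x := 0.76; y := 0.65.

(x ∨ y) = max(0.76, 0.65) = 0.76
((x ∨ y) ⊃ y): min(1, 1 − 0.76 + 0.65) = 0.89
(x ⊃ x): min(1, 1 − 0.76 + 0.76) = 1
(y ∧ (x ⊃ x)) = min(0.65, 1) = 0.65
¬x: Łukasiewicz ¬ gives 1 − 0.76 = 0.24
(y ⊃ ¬x): min(1, 1 − 0.65 + 0.24) = 0.59
((y ∧ (x ⊃ x)) ∧ (y ⊃ ¬x)) = min(0.65, 0.59) = 0.59
(y ⊃ y): min(1, 1 − 0.65 + 0.65) = 1
¬y: Łukasiewicz ¬ gives 1 − 0.65 = 0.35
(y ⊃ y): min(1, 1 − 0.65 + 0.65) = 1
¬x: Łukasiewicz ¬ gives 1 − 0.76 = 0.24
((y ⊃ y) ⊃ ¬x): min(1, 1 − 1 + 0.24) = 0.24
(¬y ⊃ ((y ⊃ y) ⊃ ¬x)): min(1, 1 − 0.35 + 0.24) = 0.89
((y ⊃ y) ∧ (¬y ⊃ ((y ⊃ y) ⊃ ¬x))) = min(1, 0.89) = 0.89
(((y ∧ (x ⊃ x)) ∧ (y ⊃ ¬x)) ∧ ((y ⊃ y) ∧ (¬y ⊃ ((y ⊃ y) ⊃ ¬x)))) = min(0.59, 0.89) = 0.59
(((x ∨ y) ⊃ y) ⊃ (((y ∧ (x ⊃ x)) ∧ (y ⊃ ¬x)) ∧ ((y ⊃ y) ∧ (¬y ⊃ ((y ⊃ y) ⊃ ¬x))))): min(1, 1 − 0.89 + 0.59) = 0.7

0.70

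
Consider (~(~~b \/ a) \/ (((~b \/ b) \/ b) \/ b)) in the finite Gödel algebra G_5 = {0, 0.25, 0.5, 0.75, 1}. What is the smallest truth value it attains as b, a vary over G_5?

0.25

The minimum is attained at b = 0.25, a = 0:
  ~b: Gödel ¬ of 0.25 = 0 (operand ≠ 0)
  ~~b: Gödel ¬ of 0 = 1 (operand is 0)
  (~~b \/ a) = max(1, 0) = 1
  ~(~~b \/ a): Gödel ¬ of 1 = 0 (operand ≠ 0)
  ~b: Gödel ¬ of 0.25 = 0 (operand ≠ 0)
  (~b \/ b) = max(0, 0.25) = 0.25
  ((~b \/ b) \/ b) = max(0.25, 0.25) = 0.25
  (((~b \/ b) \/ b) \/ b) = max(0.25, 0.25) = 0.25
  (~(~~b \/ a) \/ (((~b \/ b) \/ b) \/ b)) = max(0, 0.25) = 0.25
Checking all 25 assignments confirms none give a value below 0.25.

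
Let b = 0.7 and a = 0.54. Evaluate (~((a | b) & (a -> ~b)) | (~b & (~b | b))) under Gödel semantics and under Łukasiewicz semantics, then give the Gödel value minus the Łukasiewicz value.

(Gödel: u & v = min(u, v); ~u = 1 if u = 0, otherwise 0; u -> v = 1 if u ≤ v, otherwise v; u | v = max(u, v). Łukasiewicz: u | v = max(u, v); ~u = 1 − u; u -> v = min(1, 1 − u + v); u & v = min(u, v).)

Gödel evaluation:
  (a | b) = max(0.54, 0.7) = 0.7
  ~b: Gödel ¬ of 0.7 = 0 (operand ≠ 0)
  (a -> ~b): 0.54 > 0, so result = 0
  ((a | b) & (a -> ~b)) = min(0.7, 0) = 0
  ~((a | b) & (a -> ~b)): Gödel ¬ of 0 = 1 (operand is 0)
  ~b: Gödel ¬ of 0.7 = 0 (operand ≠ 0)
  ~b: Gödel ¬ of 0.7 = 0 (operand ≠ 0)
  (~b | b) = max(0, 0.7) = 0.7
  (~b & (~b | b)) = min(0, 0.7) = 0
  (~((a | b) & (a -> ~b)) | (~b & (~b | b))) = max(1, 0) = 1
  Gödel value = 1
Łukasiewicz evaluation:
  (a | b) = max(0.54, 0.7) = 0.7
  ~b: Łukasiewicz ¬ gives 1 − 0.7 = 0.3
  (a -> ~b): min(1, 1 − 0.54 + 0.3) = 0.76
  ((a | b) & (a -> ~b)) = min(0.7, 0.76) = 0.7
  ~((a | b) & (a -> ~b)): Łukasiewicz ¬ gives 1 − 0.7 = 0.3
  ~b: Łukasiewicz ¬ gives 1 − 0.7 = 0.3
  ~b: Łukasiewicz ¬ gives 1 − 0.7 = 0.3
  (~b | b) = max(0.3, 0.7) = 0.7
  (~b & (~b | b)) = min(0.3, 0.7) = 0.3
  (~((a | b) & (a -> ~b)) | (~b & (~b | b))) = max(0.3, 0.3) = 0.3
  Łukasiewicz value = 0.3
Difference: 1 − 0.3 = 0.70

0.70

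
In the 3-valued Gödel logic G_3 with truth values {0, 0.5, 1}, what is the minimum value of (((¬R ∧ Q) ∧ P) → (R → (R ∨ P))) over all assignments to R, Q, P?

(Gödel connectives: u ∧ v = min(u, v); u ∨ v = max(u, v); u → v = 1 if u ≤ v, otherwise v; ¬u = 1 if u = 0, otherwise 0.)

1.00

Every assignment gives 1. For instance at R = 0, Q = 0, P = 0:
  ¬R: Gödel ¬ of 0 = 1 (operand is 0)
  (¬R ∧ Q) = min(1, 0) = 0
  ((¬R ∧ Q) ∧ P) = min(0, 0) = 0
  (R ∨ P) = max(0, 0) = 0
  (R → (R ∨ P)): 0 ≤ 0, so result = 1
  (((¬R ∧ Q) ∧ P) → (R → (R ∨ P))): 0 ≤ 1, so result = 1
All 27 assignments give value 1 — the formula is a G_3-tautology.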